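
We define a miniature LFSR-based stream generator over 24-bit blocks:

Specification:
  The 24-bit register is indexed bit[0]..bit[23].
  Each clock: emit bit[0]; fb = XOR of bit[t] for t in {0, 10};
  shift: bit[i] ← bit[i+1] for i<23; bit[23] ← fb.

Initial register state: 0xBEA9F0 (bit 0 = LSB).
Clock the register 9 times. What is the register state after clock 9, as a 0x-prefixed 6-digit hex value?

0x2D5F54

reg_0 = 0xBEA9F0
clock 1: out=0, reg = 0x5F54F8
clock 2: out=0, reg = 0xAFAA7C
clock 3: out=0, reg = 0x57D53E
clock 4: out=0, reg = 0xABEA9F
clock 5: out=1, reg = 0xD5F54F
clock 6: out=1, reg = 0x6AFAA7
clock 7: out=1, reg = 0xB57D53
clock 8: out=1, reg = 0x5ABEA9
clock 9: out=1, reg = 0x2D5F54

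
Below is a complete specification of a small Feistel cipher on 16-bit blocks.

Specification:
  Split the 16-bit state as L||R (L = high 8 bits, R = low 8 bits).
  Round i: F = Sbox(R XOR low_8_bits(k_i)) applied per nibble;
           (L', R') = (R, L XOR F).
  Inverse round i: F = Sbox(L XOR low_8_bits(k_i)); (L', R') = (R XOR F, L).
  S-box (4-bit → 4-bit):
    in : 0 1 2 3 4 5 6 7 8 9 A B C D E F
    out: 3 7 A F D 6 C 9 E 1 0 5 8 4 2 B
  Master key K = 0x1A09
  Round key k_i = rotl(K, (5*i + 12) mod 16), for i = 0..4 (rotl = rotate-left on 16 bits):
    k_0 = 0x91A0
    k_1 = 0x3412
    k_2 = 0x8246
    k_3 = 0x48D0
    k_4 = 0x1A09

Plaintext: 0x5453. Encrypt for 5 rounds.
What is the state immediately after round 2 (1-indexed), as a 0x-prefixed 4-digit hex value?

0xEBE2

s_0 = plaintext = 0x5453
s_1 = Round(s_0, k_0) = 0x53EB
s_2 = Round(s_1, k_1) = 0xEBE2
s_3 = Round(s_2, k_2) = 0xE2E6
s_4 = Round(s_3, k_3) = 0xE61E
s_5 = Round(s_4, k_4) = 0x1E9F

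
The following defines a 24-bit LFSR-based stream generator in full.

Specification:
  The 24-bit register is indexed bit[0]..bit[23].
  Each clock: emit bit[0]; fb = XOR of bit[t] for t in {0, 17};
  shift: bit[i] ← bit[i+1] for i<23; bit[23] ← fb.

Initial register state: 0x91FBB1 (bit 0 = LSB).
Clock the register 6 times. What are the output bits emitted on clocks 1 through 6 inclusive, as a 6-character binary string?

reg_0 = 0x91FBB1
clock 1: out=1, reg = 0xC8FDD8
clock 2: out=0, reg = 0x647EEC
clock 3: out=0, reg = 0x323F76
clock 4: out=0, reg = 0x991FBB
clock 5: out=1, reg = 0xCC8FDD
clock 6: out=1, reg = 0xE647EE

100011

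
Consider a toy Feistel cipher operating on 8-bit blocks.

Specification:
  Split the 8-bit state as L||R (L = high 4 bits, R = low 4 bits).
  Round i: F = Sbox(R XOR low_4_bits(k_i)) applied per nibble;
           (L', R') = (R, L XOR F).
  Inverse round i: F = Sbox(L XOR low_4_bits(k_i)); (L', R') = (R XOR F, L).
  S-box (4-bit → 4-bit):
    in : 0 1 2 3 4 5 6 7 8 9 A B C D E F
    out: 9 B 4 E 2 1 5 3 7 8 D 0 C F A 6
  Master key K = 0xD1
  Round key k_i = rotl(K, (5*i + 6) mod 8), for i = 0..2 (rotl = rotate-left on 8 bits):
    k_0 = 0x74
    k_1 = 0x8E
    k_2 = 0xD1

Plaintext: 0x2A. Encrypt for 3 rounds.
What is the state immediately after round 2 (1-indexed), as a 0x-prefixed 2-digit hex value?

0x8F

s_0 = plaintext = 0x2A
s_1 = Round(s_0, k_0) = 0xA8
s_2 = Round(s_1, k_1) = 0x8F
s_3 = Round(s_2, k_2) = 0xF2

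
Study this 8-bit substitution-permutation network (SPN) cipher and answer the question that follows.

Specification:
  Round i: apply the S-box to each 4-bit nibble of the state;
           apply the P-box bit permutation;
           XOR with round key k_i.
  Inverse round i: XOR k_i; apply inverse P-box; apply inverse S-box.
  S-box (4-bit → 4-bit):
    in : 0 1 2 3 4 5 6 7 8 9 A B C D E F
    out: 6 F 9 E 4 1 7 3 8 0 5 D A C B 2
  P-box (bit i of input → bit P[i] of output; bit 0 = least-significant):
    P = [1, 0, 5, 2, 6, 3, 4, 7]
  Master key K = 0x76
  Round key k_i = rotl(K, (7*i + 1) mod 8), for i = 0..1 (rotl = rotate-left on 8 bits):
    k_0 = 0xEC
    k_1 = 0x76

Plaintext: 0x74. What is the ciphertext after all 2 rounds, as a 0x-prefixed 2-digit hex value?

s_0 = plaintext = 0x74
s_1 = Round(s_0, k_0) = 0x84
s_2 = Round(s_1, k_1) = 0xD6

0xD6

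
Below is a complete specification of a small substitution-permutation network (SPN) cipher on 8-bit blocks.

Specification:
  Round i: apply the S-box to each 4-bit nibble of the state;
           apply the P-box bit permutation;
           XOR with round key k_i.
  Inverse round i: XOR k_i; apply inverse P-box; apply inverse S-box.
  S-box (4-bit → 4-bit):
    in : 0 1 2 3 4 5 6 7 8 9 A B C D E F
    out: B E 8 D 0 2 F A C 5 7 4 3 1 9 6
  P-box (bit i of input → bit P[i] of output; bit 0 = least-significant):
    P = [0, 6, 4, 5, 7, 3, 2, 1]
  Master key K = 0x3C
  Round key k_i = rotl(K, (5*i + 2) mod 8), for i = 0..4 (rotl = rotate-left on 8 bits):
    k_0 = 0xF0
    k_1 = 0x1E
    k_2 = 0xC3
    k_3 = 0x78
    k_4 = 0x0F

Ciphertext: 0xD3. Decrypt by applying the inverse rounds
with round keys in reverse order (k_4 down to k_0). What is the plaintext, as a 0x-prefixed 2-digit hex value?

s_0 = ciphertext = 0xD3
s_1 = InvRound(s_0, k_4) = 0xAF
s_2 = InvRound(s_1, k_3) = 0x3A
s_3 = InvRound(s_2, k_2) = 0xC6
s_4 = InvRound(s_3, k_1) = 0xCF
s_5 = InvRound(s_4, k_0) = 0x13

0x13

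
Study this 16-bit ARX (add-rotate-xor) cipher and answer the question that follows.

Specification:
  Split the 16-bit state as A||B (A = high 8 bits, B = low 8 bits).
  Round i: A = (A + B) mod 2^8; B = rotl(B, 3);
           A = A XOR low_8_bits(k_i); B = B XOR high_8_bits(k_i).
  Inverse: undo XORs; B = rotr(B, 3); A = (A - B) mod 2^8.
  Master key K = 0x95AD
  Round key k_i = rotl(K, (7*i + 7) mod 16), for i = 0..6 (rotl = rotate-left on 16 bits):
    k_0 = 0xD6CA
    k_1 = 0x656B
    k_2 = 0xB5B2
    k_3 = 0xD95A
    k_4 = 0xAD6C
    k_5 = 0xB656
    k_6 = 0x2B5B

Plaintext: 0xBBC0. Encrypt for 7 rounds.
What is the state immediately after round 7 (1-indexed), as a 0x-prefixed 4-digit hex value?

s_0 = plaintext = 0xBBC0
s_1 = Round(s_0, k_0) = 0xB1D0
s_2 = Round(s_1, k_1) = 0xEAE3
s_3 = Round(s_2, k_2) = 0x7FAA
s_4 = Round(s_3, k_3) = 0x738C
s_5 = Round(s_4, k_4) = 0x93C9
s_6 = Round(s_5, k_5) = 0x0AF8
s_7 = Round(s_6, k_6) = 0x59EC

0x59EC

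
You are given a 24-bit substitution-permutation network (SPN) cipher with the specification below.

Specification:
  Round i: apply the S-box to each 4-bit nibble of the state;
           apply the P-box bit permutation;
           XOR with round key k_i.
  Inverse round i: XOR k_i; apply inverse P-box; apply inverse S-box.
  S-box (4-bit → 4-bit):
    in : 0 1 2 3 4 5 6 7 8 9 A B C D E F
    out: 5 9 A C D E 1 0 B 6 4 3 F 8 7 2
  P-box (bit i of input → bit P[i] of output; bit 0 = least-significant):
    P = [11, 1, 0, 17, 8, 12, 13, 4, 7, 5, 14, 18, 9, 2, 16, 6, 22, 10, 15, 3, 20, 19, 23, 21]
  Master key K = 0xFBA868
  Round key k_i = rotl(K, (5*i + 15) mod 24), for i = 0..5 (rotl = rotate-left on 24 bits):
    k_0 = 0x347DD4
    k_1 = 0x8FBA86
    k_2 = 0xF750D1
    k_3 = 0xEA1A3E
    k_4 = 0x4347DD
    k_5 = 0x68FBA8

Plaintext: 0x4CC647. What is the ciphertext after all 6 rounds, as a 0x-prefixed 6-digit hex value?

0x4D5EE7

s_0 = plaintext = 0x4CC647
s_1 = Round(s_0, k_0) = 0xC5DA08
s_2 = Round(s_1, k_1) = 0x3557CC
s_3 = Round(s_2, k_2) = 0x54ED8E
s_4 = Round(s_3, k_3) = 0x078121
s_5 = Round(s_4, k_4) = 0xD55D09
s_6 = Round(s_5, k_5) = 0x4D5EE7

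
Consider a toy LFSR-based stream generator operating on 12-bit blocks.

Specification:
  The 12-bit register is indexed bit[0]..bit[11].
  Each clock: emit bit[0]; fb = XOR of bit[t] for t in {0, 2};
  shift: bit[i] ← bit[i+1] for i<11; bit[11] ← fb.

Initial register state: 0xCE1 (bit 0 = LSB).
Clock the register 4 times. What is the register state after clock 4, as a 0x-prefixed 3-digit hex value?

reg_0 = 0xCE1
clock 1: out=1, reg = 0xE70
clock 2: out=0, reg = 0x738
clock 3: out=0, reg = 0x39C
clock 4: out=0, reg = 0x9CE

0x9CE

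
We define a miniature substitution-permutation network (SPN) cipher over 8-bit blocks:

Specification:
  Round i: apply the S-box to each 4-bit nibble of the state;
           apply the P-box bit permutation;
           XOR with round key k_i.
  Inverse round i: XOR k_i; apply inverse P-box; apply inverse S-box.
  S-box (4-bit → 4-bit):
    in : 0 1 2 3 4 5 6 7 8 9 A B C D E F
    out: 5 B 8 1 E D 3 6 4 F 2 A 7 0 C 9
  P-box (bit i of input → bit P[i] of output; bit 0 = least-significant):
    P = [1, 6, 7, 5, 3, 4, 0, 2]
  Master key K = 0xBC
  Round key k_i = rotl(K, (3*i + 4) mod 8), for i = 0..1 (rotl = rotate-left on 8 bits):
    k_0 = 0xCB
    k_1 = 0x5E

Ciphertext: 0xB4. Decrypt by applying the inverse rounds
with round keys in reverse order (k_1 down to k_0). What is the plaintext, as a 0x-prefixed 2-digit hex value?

0xA9

s_0 = ciphertext = 0xB4
s_1 = InvRound(s_0, k_1) = 0x39
s_2 = InvRound(s_1, k_0) = 0xA9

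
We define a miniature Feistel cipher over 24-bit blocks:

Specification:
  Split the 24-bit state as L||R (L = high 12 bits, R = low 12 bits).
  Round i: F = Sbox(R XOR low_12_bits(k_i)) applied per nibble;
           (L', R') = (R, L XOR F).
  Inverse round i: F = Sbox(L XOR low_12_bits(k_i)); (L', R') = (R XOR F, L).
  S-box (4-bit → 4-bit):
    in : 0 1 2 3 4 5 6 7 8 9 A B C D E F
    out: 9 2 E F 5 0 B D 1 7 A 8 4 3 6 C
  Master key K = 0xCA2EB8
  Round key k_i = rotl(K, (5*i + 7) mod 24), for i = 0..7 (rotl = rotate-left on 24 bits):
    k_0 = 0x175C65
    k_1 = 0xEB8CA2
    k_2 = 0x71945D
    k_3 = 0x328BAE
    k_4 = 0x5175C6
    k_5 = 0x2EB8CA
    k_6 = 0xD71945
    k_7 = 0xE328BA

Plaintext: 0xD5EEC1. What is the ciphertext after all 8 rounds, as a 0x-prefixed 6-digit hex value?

s_0 = plaintext = 0xD5EEC1
s_1 = Round(s_0, k_0) = 0xEC13FB
s_2 = Round(s_1, k_1) = 0x3FB2C6
s_3 = Round(s_2, k_2) = 0x2C6883
s_4 = Round(s_3, k_3) = 0x883D25
s_5 = Round(s_4, k_4) = 0xD259EC
s_6 = Round(s_5, k_5) = 0x9ECFCE
s_7 = Round(s_6, k_6) = 0xFCE2F4
s_8 = Round(s_7, k_7) = 0x2F4598

0x2F4598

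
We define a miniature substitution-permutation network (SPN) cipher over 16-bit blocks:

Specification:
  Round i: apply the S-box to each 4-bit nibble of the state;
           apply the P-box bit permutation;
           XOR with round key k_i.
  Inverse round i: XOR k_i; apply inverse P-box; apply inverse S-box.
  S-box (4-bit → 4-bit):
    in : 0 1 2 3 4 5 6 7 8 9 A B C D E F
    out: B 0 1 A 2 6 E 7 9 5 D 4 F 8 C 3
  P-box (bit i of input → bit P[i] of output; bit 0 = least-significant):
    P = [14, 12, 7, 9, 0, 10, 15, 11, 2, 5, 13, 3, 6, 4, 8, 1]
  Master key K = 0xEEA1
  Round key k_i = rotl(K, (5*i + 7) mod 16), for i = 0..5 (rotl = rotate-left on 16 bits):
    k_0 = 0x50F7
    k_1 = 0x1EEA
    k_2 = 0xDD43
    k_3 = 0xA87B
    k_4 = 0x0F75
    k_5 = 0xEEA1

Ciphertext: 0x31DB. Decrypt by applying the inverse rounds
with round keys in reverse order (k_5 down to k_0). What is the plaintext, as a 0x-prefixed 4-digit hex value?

s_0 = ciphertext = 0x31DB
s_1 = InvRound(s_0, k_5) = 0xC360
s_2 = InvRound(s_1, k_4) = 0x42C2
s_3 = InvRound(s_2, k_3) = 0x46AA
s_4 = InvRound(s_3, k_2) = 0x93A6
s_5 = InvRound(s_4, k_1) = 0x9861
s_6 = InvRound(s_5, k_0) = 0x32E9

0x32E9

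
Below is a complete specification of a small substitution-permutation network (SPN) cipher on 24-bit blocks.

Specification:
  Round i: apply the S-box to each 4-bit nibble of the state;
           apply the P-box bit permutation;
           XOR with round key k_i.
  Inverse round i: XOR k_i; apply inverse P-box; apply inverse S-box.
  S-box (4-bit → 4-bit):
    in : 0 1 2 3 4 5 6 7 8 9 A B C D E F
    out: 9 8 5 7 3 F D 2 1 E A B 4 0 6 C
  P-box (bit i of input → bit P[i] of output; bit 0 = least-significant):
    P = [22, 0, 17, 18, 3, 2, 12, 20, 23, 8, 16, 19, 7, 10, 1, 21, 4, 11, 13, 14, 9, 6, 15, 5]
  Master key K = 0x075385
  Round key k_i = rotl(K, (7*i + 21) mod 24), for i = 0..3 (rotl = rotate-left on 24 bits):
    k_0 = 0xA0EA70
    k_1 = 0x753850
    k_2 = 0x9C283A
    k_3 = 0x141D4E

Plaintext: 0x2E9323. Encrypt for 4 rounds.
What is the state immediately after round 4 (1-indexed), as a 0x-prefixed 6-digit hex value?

s_0 = plaintext = 0x2E9323
s_1 = Round(s_0, k_0) = 0x43557B
s_2 = Round(s_1, k_1) = 0x981787
s_3 = Round(s_2, k_2) = 0xBCA943
s_4 = Round(s_3, k_3) = 0x7F3A23

0x7F3A23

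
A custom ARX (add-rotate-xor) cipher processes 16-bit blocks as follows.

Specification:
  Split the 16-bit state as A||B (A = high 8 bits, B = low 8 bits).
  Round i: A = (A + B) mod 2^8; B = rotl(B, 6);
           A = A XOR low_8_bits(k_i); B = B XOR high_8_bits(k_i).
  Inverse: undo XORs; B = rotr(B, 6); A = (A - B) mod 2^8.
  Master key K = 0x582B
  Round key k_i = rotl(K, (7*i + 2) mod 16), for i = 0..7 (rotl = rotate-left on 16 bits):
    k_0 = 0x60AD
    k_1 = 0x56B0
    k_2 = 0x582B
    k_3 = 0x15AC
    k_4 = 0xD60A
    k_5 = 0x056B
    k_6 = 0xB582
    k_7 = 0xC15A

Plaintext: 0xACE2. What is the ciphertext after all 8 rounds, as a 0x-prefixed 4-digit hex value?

0x32A2

s_0 = plaintext = 0xACE2
s_1 = Round(s_0, k_0) = 0x23D8
s_2 = Round(s_1, k_1) = 0x4B60
s_3 = Round(s_2, k_2) = 0x8040
s_4 = Round(s_3, k_3) = 0x6C05
s_5 = Round(s_4, k_4) = 0x7B97
s_6 = Round(s_5, k_5) = 0x79E0
s_7 = Round(s_6, k_6) = 0xDB8D
s_8 = Round(s_7, k_7) = 0x32A2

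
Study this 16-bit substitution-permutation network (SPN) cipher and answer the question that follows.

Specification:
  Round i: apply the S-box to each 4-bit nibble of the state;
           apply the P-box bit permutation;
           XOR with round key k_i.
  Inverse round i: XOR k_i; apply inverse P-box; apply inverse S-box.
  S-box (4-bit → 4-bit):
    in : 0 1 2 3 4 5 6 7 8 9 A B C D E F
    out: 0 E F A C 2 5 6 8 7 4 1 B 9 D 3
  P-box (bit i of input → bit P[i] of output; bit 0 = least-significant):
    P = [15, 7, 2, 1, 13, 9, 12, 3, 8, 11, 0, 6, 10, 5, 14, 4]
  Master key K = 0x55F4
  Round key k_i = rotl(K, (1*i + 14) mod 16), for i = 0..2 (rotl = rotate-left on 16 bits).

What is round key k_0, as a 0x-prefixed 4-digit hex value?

K = 0x55F4
k_0 = rotl(K, (1*0+14) mod 16) = rotl(K, 14) = 0x157D

0x157D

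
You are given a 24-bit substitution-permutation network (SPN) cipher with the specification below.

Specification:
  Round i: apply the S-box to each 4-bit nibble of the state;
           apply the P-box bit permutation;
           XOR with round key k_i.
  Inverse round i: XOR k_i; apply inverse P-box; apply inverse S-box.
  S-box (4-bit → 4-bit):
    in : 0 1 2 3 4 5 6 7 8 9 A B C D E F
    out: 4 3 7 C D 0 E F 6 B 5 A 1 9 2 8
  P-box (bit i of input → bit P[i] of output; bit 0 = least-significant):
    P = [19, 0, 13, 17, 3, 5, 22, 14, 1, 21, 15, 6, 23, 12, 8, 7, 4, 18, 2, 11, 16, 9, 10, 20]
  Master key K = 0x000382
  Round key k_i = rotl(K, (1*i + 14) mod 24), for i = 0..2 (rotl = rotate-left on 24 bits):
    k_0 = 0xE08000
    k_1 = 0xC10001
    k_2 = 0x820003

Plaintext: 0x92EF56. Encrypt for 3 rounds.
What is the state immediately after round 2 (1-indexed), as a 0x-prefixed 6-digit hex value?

s_0 = plaintext = 0x92EF56
s_1 = Round(s_0, k_0) = 0xF7B255
s_2 = Round(s_1, k_1) = 0xF59897
s_3 = Round(s_2, k_2) = 0x38F0AA

0xF59897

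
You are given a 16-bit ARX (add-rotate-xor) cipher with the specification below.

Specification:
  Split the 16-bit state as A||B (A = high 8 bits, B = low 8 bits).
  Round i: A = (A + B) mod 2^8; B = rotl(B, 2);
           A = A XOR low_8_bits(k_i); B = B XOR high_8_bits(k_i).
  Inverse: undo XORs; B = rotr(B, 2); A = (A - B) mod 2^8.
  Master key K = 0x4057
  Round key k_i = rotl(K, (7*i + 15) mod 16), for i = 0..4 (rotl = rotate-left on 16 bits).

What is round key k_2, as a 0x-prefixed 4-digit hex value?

K = 0x4057
k_0 = rotl(K, (7*0+15) mod 16) = rotl(K, 15) = 0xA02B
k_1 = rotl(K, (7*1+15) mod 16) = rotl(K, 6) = 0x15D0
k_2 = rotl(K, (7*2+15) mod 16) = rotl(K, 13) = 0xE80A

0xE80A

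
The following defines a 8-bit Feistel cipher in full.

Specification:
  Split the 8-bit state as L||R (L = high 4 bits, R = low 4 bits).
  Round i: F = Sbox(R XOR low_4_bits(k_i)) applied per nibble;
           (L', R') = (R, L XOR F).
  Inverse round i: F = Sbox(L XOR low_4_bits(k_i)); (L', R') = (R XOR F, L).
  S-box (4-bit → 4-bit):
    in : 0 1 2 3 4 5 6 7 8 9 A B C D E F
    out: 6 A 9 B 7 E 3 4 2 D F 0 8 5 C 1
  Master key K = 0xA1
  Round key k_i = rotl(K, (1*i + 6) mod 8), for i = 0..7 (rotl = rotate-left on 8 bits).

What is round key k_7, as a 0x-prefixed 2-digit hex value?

K = 0xA1
k_0 = rotl(K, (1*0+6) mod 8) = rotl(K, 6) = 0x68
k_1 = rotl(K, (1*1+6) mod 8) = rotl(K, 7) = 0xD0
k_2 = rotl(K, (1*2+6) mod 8) = rotl(K, 0) = 0xA1
k_3 = rotl(K, (1*3+6) mod 8) = rotl(K, 1) = 0x43
k_4 = rotl(K, (1*4+6) mod 8) = rotl(K, 2) = 0x86
k_5 = rotl(K, (1*5+6) mod 8) = rotl(K, 3) = 0x0D
k_6 = rotl(K, (1*6+6) mod 8) = rotl(K, 4) = 0x1A
k_7 = rotl(K, (1*7+6) mod 8) = rotl(K, 5) = 0x34

0x34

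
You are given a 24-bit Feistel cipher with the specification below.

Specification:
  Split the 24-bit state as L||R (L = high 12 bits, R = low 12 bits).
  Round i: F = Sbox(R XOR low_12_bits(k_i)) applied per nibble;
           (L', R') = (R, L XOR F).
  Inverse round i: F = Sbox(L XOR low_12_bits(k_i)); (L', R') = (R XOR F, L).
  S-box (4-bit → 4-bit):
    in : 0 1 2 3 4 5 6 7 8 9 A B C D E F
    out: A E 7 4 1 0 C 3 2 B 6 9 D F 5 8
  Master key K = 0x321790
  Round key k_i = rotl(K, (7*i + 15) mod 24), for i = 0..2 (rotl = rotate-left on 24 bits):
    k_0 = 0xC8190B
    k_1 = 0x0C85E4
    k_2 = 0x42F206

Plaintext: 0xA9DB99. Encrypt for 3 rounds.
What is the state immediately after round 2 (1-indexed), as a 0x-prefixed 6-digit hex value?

0xD2A94C

s_0 = plaintext = 0xA9DB99
s_1 = Round(s_0, k_0) = 0xB99D2A
s_2 = Round(s_1, k_1) = 0xD2A94C
s_3 = Round(s_2, k_2) = 0x94C43C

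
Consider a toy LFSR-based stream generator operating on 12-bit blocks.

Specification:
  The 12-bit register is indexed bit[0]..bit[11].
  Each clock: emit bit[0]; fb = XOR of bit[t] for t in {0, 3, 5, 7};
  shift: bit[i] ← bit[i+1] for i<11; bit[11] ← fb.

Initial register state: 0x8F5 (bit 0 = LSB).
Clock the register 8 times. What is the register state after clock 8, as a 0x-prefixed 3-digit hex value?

0x9D8

reg_0 = 0x8F5
clock 1: out=1, reg = 0xC7A
clock 2: out=0, reg = 0x63D
clock 3: out=1, reg = 0xB1E
clock 4: out=0, reg = 0xD8F
clock 5: out=1, reg = 0xEC7
clock 6: out=1, reg = 0x763
clock 7: out=1, reg = 0x3B1
clock 8: out=1, reg = 0x9D8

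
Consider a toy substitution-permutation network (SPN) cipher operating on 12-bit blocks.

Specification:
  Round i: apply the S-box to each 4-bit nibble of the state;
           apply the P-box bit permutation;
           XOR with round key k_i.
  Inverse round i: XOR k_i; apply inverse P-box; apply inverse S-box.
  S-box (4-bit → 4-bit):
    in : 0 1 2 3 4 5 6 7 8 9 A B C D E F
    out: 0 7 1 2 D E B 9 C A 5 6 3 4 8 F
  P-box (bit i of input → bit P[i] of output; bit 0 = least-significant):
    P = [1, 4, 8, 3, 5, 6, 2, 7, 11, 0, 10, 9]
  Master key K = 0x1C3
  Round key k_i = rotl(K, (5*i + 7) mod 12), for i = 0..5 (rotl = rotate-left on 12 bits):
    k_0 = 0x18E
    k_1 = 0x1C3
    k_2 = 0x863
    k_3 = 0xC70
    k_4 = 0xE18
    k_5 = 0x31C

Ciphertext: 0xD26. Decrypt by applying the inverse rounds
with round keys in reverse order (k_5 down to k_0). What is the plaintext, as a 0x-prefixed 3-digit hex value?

s_0 = ciphertext = 0xD26
s_1 = InvRound(s_0, k_5) = 0x426
s_2 = InvRound(s_1, k_4) = 0x7A6
s_3 = InvRound(s_2, k_3) = 0x751
s_4 = InvRound(s_3, k_2) = 0x421
s_5 = InvRound(s_4, k_1) = 0xD6A
s_6 = InvRound(s_5, k_0) = 0xAF0

0xAF0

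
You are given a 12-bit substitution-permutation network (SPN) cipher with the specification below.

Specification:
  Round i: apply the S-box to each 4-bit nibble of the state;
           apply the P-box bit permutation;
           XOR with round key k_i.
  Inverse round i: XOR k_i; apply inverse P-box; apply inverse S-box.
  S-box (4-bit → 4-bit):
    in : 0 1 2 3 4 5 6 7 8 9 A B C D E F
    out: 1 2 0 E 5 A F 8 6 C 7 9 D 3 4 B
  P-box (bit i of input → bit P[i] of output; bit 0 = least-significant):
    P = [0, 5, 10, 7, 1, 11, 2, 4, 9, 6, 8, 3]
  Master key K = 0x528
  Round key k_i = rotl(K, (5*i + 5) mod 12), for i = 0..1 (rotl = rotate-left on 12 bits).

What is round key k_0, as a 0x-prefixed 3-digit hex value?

K = 0x528
k_0 = rotl(K, (5*0+5) mod 12) = rotl(K, 5) = 0x50A

0x50A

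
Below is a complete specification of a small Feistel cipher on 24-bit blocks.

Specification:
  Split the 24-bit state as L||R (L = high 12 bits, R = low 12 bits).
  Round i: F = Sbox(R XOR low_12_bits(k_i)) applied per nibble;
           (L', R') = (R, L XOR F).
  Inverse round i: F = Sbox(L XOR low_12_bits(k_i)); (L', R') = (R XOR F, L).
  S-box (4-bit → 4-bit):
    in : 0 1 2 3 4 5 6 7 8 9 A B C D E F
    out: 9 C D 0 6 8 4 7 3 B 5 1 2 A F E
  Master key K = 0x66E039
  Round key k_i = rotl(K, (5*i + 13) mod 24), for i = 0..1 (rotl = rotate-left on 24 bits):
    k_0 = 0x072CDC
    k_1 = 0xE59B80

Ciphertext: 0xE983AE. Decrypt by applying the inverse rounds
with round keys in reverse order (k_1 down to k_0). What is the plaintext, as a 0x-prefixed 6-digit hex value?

0x984B6D

s_0 = ciphertext = 0xE983AE
s_1 = InvRound(s_0, k_1) = 0xB6DE98
s_2 = InvRound(s_1, k_0) = 0x984B6D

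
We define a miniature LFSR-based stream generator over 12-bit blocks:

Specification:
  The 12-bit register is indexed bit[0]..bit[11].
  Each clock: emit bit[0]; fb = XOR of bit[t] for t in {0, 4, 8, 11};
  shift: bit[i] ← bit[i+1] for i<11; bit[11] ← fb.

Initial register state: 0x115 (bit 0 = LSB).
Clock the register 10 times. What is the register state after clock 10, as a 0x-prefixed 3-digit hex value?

reg_0 = 0x115
clock 1: out=1, reg = 0x88A
clock 2: out=0, reg = 0xC45
clock 3: out=1, reg = 0x622
clock 4: out=0, reg = 0x311
clock 5: out=1, reg = 0x988
clock 6: out=0, reg = 0x4C4
clock 7: out=0, reg = 0x262
clock 8: out=0, reg = 0x131
clock 9: out=1, reg = 0x898
clock 10: out=0, reg = 0x44C

0x44C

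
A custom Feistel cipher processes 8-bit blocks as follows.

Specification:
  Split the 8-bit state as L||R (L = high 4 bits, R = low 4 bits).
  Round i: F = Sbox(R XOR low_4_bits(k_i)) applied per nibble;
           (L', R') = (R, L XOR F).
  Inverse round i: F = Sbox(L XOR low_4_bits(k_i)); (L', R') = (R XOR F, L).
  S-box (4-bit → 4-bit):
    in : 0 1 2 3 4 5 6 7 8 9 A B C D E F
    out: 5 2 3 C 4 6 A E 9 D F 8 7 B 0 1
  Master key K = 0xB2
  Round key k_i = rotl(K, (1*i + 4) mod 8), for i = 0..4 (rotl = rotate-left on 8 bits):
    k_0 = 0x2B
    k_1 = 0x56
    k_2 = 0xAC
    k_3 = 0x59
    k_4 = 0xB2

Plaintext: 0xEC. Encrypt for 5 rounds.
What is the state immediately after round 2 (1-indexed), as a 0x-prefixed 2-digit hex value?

0x06

s_0 = plaintext = 0xEC
s_1 = Round(s_0, k_0) = 0xC0
s_2 = Round(s_1, k_1) = 0x06
s_3 = Round(s_2, k_2) = 0x6F
s_4 = Round(s_3, k_3) = 0xFC
s_5 = Round(s_4, k_4) = 0xCF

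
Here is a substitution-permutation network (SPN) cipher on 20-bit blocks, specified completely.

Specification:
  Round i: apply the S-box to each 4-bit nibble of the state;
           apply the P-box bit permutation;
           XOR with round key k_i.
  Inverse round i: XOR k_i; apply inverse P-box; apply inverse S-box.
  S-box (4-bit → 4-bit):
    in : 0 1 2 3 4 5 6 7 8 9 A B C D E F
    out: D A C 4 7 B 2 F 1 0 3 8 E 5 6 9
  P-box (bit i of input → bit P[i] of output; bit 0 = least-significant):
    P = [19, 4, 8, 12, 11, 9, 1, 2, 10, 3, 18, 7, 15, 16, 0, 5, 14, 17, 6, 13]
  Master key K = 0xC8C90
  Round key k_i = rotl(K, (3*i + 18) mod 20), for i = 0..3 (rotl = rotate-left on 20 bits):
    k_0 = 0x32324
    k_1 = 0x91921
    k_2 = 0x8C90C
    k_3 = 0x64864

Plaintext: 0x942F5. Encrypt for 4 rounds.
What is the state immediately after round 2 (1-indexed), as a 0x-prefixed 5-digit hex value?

0xB09D5

s_0 = plaintext = 0x942F5
s_1 = Round(s_0, k_0) = 0xEBBB1
s_2 = Round(s_1, k_1) = 0xB09D5
s_3 = Round(s_2, k_2) = 0x0713F
s_4 = Round(s_3, k_3) = 0xFB88F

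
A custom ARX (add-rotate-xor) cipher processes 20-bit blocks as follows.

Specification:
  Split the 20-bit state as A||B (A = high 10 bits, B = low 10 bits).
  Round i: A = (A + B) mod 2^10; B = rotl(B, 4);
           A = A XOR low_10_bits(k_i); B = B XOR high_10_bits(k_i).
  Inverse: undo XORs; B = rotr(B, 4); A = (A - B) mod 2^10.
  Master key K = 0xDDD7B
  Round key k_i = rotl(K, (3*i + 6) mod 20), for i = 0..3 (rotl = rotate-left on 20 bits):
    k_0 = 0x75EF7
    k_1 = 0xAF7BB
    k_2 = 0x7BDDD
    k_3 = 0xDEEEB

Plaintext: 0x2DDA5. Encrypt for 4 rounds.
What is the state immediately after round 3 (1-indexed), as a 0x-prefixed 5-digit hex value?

0xF9FD5

s_0 = plaintext = 0x2DDA5
s_1 = Round(s_0, k_0) = 0x2AF81
s_2 = Round(s_1, k_1) = 0xE5EA3
s_3 = Round(s_2, k_2) = 0xF9FD5
s_4 = Round(s_3, k_3) = 0x55E24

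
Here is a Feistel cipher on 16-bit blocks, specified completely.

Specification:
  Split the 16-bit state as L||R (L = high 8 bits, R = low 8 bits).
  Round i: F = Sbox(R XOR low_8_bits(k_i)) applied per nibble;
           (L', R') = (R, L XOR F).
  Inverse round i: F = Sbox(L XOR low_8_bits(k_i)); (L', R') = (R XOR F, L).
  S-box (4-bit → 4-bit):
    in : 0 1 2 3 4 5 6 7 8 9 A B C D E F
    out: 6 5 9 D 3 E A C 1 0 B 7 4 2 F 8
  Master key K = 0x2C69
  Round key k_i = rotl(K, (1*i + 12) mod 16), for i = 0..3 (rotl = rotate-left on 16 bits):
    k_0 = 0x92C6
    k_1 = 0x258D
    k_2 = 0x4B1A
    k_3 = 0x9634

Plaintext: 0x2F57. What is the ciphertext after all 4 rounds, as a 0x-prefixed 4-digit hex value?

s_0 = plaintext = 0x2F57
s_1 = Round(s_0, k_0) = 0x572A
s_2 = Round(s_1, k_1) = 0x2AEB
s_3 = Round(s_2, k_2) = 0xEBAF
s_4 = Round(s_3, k_3) = 0xAFEC

0xAFEC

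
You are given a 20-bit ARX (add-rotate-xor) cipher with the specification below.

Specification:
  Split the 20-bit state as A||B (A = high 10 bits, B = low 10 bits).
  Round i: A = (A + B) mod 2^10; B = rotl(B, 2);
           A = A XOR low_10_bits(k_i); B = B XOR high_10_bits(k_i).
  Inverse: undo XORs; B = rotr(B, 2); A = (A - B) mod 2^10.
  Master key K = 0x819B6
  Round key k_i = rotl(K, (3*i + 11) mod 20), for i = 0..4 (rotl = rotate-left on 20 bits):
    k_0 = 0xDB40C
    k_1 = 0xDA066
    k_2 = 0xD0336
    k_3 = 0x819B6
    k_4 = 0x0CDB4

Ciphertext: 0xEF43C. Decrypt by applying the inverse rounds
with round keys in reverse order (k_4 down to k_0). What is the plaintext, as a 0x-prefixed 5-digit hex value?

0x053F5

s_0 = ciphertext = 0xEF43C
s_1 = InvRound(s_0, k_4) = 0xC1B03
s_2 = InvRound(s_1, k_3) = 0x5BD41
s_3 = InvRound(s_2, k_2) = 0x36580
s_4 = InvRound(s_3, k_1) = 0x014BA
s_5 = InvRound(s_4, k_0) = 0x053F5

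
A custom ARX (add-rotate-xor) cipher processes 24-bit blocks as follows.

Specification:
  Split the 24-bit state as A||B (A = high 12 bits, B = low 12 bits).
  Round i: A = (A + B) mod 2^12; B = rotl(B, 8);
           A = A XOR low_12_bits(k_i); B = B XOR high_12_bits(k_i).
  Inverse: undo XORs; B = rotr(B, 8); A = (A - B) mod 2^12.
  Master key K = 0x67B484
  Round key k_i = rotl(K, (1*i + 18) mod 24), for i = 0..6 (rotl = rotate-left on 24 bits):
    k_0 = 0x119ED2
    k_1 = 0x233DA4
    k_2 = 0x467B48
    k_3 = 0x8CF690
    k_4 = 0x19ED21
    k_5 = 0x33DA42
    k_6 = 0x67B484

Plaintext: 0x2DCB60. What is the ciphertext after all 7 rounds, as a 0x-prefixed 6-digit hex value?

0xEB8FBD

s_0 = plaintext = 0x2DCB60
s_1 = Round(s_0, k_0) = 0x0EE1AF
s_2 = Round(s_1, k_1) = 0xF39D29
s_3 = Round(s_2, k_2) = 0x72ADB5
s_4 = Round(s_3, k_3) = 0x24FD14
s_5 = Round(s_4, k_4) = 0x24254F
s_6 = Round(s_5, k_5) = 0xDD3C69
s_7 = Round(s_6, k_6) = 0xEB8FBD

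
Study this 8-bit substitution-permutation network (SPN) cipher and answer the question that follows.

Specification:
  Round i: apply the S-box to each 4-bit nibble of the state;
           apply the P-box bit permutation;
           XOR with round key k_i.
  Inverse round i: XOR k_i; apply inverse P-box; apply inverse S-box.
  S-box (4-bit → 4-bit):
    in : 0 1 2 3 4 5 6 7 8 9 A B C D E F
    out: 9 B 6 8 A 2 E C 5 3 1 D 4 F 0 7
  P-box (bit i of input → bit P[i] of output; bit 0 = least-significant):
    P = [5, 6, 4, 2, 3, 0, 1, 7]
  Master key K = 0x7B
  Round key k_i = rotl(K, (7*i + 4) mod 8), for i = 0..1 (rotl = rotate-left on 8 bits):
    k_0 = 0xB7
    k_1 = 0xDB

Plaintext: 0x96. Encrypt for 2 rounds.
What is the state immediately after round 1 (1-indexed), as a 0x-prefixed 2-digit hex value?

0xEA

s_0 = plaintext = 0x96
s_1 = Round(s_0, k_0) = 0xEA
s_2 = Round(s_1, k_1) = 0xFB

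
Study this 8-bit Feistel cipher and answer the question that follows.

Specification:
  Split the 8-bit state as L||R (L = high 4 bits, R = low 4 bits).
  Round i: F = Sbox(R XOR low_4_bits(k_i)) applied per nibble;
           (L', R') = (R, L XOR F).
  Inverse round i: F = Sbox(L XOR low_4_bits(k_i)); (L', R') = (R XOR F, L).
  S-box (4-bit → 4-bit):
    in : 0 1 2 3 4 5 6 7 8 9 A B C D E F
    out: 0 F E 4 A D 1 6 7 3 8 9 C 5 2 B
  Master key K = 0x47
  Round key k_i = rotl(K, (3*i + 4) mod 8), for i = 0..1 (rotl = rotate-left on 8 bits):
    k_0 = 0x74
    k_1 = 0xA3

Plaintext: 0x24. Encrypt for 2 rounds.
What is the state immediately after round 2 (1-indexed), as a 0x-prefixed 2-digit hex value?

0x2B

s_0 = plaintext = 0x24
s_1 = Round(s_0, k_0) = 0x42
s_2 = Round(s_1, k_1) = 0x2B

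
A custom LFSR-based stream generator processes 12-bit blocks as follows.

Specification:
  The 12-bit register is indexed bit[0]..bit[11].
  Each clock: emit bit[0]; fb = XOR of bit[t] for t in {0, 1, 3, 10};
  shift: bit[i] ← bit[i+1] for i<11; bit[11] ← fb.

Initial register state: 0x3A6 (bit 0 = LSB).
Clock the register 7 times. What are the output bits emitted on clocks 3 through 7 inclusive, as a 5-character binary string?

10010

reg_0 = 0x3A6
clock 1: out=0, reg = 0x9D3
clock 2: out=1, reg = 0x4E9
clock 3: out=1, reg = 0xA74
clock 4: out=0, reg = 0x53A
clock 5: out=0, reg = 0xA9D
clock 6: out=1, reg = 0x54E
clock 7: out=0, reg = 0xAA7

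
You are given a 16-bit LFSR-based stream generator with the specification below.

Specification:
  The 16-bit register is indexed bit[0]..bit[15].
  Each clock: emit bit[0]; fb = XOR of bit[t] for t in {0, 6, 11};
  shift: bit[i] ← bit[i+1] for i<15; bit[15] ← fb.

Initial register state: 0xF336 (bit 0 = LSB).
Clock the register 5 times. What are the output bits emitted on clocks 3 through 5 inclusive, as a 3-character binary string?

reg_0 = 0xF336
clock 1: out=0, reg = 0x799B
clock 2: out=1, reg = 0x3CCD
clock 3: out=1, reg = 0x9E66
clock 4: out=0, reg = 0x4F33
clock 5: out=1, reg = 0x2799

101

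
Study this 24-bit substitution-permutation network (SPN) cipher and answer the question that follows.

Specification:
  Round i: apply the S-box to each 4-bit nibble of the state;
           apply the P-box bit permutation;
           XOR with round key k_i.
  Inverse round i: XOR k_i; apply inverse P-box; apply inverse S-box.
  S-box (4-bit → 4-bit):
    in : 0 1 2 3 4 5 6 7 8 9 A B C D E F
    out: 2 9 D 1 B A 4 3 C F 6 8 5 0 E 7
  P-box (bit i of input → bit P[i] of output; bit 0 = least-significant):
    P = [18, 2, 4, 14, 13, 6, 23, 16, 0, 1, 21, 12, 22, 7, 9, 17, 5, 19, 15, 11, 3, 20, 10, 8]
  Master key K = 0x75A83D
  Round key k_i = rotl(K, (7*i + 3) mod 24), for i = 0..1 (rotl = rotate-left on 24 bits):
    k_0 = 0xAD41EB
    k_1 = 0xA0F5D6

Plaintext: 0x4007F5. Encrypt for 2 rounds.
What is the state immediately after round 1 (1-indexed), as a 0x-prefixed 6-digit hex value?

s_0 = plaintext = 0x4007F5
s_1 = Round(s_0, k_0) = 0x352024
s_2 = Round(s_1, k_1) = 0x6F9FD8

0x352024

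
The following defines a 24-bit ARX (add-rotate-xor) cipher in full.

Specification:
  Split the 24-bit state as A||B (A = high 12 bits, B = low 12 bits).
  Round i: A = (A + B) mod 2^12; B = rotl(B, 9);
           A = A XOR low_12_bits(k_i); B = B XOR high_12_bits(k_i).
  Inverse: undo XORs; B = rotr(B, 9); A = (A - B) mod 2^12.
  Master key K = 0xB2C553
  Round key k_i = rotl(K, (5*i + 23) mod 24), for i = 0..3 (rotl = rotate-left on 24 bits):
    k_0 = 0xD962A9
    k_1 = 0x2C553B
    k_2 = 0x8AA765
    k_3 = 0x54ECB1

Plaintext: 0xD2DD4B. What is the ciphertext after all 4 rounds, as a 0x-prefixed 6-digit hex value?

s_0 = plaintext = 0xD2DD4B
s_1 = Round(s_0, k_0) = 0x8D1A3F
s_2 = Round(s_1, k_1) = 0x62BD82
s_3 = Round(s_2, k_2) = 0x4C8D1A
s_4 = Round(s_3, k_3) = 0xD530ED

0xD530ED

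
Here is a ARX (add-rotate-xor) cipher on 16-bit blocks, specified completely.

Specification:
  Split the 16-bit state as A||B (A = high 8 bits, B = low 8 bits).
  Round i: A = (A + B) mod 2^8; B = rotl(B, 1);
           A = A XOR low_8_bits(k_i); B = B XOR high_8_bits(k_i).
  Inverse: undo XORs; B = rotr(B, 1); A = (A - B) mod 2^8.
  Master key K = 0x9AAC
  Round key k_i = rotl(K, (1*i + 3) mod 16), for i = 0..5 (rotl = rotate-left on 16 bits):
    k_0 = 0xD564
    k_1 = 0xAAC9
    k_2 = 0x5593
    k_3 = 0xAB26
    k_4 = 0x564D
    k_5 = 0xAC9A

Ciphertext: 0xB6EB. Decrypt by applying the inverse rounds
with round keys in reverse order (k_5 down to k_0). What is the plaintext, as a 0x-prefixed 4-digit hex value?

s_0 = ciphertext = 0xB6EB
s_1 = InvRound(s_0, k_5) = 0x89A3
s_2 = InvRound(s_1, k_4) = 0xCAFA
s_3 = InvRound(s_2, k_3) = 0x44A8
s_4 = InvRound(s_3, k_2) = 0xD9FE
s_5 = InvRound(s_4, k_1) = 0xE62A
s_6 = InvRound(s_5, k_0) = 0x83FF

0x83FF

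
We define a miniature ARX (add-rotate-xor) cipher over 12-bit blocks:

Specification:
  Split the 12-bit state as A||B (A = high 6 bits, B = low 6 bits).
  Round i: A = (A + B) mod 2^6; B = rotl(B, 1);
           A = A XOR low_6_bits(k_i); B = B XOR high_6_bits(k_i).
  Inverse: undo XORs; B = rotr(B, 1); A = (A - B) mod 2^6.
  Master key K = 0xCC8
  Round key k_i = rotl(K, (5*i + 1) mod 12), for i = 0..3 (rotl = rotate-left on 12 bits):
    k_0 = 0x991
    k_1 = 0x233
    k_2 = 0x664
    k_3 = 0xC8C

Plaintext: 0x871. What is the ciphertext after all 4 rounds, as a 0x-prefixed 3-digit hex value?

s_0 = plaintext = 0x871
s_1 = Round(s_0, k_0) = 0x0C5
s_2 = Round(s_1, k_1) = 0xEC2
s_3 = Round(s_2, k_2) = 0x65D
s_4 = Round(s_3, k_3) = 0xE88

0xE88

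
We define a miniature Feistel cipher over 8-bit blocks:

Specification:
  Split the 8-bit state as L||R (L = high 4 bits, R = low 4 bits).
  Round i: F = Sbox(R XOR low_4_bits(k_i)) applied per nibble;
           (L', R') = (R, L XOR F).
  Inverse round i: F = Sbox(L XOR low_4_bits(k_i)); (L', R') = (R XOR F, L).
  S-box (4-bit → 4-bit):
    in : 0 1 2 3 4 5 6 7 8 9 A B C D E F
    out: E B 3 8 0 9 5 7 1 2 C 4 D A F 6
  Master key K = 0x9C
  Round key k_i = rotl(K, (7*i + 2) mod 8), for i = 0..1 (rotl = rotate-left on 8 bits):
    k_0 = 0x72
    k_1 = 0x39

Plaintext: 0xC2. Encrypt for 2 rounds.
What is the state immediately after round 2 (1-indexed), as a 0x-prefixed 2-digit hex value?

0x26

s_0 = plaintext = 0xC2
s_1 = Round(s_0, k_0) = 0x22
s_2 = Round(s_1, k_1) = 0x26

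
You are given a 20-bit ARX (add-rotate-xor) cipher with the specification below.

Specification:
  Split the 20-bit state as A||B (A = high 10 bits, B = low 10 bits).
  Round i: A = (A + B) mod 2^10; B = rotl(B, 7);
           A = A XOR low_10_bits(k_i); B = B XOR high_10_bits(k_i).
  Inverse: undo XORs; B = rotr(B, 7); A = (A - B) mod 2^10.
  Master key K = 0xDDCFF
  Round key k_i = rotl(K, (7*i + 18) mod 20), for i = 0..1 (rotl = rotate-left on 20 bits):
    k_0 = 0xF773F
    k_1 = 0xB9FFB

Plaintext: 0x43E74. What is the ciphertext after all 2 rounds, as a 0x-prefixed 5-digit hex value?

s_0 = plaintext = 0x43E74
s_1 = Round(s_0, k_0) = 0x2F193
s_2 = Round(s_1, k_1) = 0x6D355

0x6D355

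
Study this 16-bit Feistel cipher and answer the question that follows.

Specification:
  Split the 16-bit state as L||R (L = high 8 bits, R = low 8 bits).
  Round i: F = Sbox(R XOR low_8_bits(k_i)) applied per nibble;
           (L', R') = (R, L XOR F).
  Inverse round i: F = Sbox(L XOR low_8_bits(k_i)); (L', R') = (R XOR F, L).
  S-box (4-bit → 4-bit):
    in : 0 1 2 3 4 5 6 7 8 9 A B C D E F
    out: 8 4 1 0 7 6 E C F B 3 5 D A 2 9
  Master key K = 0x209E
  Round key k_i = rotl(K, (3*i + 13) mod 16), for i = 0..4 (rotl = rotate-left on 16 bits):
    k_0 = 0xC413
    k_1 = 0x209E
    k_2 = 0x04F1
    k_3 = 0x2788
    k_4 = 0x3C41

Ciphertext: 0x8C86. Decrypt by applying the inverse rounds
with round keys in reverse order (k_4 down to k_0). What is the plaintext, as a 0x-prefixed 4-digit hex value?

s_0 = ciphertext = 0x8C86
s_1 = InvRound(s_0, k_4) = 0x5C8C
s_2 = InvRound(s_1, k_3) = 0x2B5C
s_3 = InvRound(s_2, k_2) = 0xFF2B
s_4 = InvRound(s_3, k_1) = 0xCFFF
s_5 = InvRound(s_4, k_0) = 0x52CF

0x52CF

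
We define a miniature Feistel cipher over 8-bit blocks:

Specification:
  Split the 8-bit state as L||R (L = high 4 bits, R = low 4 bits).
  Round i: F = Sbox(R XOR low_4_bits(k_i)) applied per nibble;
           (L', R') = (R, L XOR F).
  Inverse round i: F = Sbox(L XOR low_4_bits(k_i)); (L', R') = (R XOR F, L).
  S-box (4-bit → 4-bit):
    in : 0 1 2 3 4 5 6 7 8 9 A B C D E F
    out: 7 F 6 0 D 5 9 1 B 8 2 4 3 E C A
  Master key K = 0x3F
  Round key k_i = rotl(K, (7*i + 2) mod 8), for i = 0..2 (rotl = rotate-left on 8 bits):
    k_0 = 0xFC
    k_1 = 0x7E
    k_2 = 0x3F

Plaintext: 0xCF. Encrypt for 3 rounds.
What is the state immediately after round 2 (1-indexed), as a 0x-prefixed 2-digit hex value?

s_0 = plaintext = 0xCF
s_1 = Round(s_0, k_0) = 0xFC
s_2 = Round(s_1, k_1) = 0xC9
s_3 = Round(s_2, k_2) = 0x95

0xC9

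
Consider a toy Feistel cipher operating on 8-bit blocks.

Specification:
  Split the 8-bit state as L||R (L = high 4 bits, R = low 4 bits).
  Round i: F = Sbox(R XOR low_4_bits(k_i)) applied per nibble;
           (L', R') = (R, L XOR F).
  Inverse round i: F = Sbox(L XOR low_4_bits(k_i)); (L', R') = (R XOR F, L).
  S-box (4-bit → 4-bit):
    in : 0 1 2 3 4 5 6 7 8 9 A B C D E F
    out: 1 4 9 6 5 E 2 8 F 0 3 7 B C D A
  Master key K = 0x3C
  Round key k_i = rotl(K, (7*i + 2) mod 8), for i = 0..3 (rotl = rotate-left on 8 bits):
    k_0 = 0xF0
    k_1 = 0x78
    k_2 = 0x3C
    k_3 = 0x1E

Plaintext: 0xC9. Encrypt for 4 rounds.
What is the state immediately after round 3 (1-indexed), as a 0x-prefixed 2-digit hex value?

0xCD

s_0 = plaintext = 0xC9
s_1 = Round(s_0, k_0) = 0x9C
s_2 = Round(s_1, k_1) = 0xCC
s_3 = Round(s_2, k_2) = 0xCD
s_4 = Round(s_3, k_3) = 0xDA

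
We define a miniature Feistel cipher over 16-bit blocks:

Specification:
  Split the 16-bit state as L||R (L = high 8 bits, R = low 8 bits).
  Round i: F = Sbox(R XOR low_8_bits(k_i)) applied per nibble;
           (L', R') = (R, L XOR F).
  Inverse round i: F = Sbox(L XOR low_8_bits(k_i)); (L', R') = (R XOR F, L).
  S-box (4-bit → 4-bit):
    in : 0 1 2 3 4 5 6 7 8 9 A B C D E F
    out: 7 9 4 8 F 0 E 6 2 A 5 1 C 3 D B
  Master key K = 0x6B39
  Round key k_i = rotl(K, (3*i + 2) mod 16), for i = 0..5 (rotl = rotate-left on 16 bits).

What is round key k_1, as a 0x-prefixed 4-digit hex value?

K = 0x6B39
k_0 = rotl(K, (3*0+2) mod 16) = rotl(K, 2) = 0xACE5
k_1 = rotl(K, (3*1+2) mod 16) = rotl(K, 5) = 0x672D

0x672D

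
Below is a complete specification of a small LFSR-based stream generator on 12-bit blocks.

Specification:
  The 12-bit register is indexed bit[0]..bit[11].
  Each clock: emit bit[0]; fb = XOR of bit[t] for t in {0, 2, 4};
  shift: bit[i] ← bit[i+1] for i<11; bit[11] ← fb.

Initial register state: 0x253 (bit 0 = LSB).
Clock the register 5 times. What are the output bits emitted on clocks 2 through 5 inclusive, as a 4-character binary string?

1001

reg_0 = 0x253
clock 1: out=1, reg = 0x129
clock 2: out=1, reg = 0x894
clock 3: out=0, reg = 0x44A
clock 4: out=0, reg = 0x225
clock 5: out=1, reg = 0x112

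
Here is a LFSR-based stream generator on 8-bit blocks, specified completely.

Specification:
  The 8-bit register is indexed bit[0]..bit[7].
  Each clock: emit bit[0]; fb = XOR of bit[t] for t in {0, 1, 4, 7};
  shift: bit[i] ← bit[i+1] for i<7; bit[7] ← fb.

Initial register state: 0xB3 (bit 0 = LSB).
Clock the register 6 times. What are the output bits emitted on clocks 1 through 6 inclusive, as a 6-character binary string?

110011

reg_0 = 0xB3
clock 1: out=1, reg = 0x59
clock 2: out=1, reg = 0x2C
clock 3: out=0, reg = 0x16
clock 4: out=0, reg = 0x0B
clock 5: out=1, reg = 0x05
clock 6: out=1, reg = 0x82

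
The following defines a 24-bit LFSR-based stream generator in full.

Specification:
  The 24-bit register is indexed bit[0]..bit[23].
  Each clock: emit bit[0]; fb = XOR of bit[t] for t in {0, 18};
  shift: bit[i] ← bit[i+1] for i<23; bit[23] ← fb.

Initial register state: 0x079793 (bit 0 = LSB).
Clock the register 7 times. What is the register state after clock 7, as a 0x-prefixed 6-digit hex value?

0x240F2F

reg_0 = 0x079793
clock 1: out=1, reg = 0x03CBC9
clock 2: out=1, reg = 0x81E5E4
clock 3: out=0, reg = 0x40F2F2
clock 4: out=0, reg = 0x207979
clock 5: out=1, reg = 0x903CBC
clock 6: out=0, reg = 0x481E5E
clock 7: out=0, reg = 0x240F2F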